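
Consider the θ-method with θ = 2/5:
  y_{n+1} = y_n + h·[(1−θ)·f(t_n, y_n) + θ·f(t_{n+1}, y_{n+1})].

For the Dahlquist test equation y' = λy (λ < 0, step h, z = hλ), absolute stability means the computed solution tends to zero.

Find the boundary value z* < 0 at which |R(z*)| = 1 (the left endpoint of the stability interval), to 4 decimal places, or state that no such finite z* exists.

z* = -10.0000.

Test eqn y'=λy, z=hλ:
  y_{n+1} = y_n + z·[3/5·y_n + 2/5·y_{n+1}] ⇒ (1 − 2/5z)y_{n+1} = (1 + 3/5z)y_n
  ⇒ R(z) = (1 + 3/5z)/(1 − 2/5z).

Solve |R(x)|<1 on ℝ⁻.
x=-0.89: |R|=0.3437
R=−1: 1+3/5x = −1+2/5x ⇒ -1/5x=2 ⇒ x=2/(-1/5)=-10.0000
Confirm numerically:
  x=-9.480: |R|=0.97830 <1
  x=-5.017: |R|=0.66855 <1
  x=-4.774: |R|=0.64078 <1
  x=-10.360: |R|=1.01400 >1
  x=-10.302: |R|=1.01180 >1
So |R|<1 on (-10.0000, 0).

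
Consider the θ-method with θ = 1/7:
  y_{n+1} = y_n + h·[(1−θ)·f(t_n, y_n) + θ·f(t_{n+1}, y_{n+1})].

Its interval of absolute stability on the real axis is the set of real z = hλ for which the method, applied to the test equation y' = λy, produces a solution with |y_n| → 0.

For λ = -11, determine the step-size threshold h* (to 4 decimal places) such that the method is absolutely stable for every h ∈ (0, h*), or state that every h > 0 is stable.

(-2.8000,0); λ=-11 ⇒ h* = (14/5)/11 = 0.2545.

Set f=λy, z=hλ:
  y_{n+1} = y_n + z·[6/7·y_n + 1/7·y_{n+1}] ⇒ (1 − 1/7z)y_{n+1} = (1 + 6/7z)y_n
  Hence R(z) = (1 + 6/7z)/(1 − 1/7z).

Need |R(x)|<1, x<0.
x=-1.63: |R|=0.3221
R=−1: 1+6/7x = −1+1/7x ⇒ -5/7x=2 ⇒ x=2/(-5/7)=-2.8000
Confirm numerically:
  x=-2.678: |R|=0.93697 <1
  x=-1.603: |R|=0.30431 <1
  x=-1.544: |R|=0.26498 <1
  x=-1.220: |R|=0.03893 <1
  x=-3.060: |R|=1.12922 >1
  x=-2.946: |R|=1.07340 >1
So |R|<1 on (-2.8000, 0).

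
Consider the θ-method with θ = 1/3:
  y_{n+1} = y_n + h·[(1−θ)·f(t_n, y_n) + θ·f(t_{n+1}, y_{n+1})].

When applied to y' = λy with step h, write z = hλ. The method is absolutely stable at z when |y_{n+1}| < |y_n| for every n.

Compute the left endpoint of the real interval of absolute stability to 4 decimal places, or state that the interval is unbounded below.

Set f=λy, z=hλ:
  y_{n+1} = y_n + z·[2/3·y_n + 1/3·y_{n+1}] ⇒ (1 − 1/3z)y_{n+1} = (1 + 2/3z)y_n
  R(z) = (1 + 2/3z)/(1 − 1/3z).

Solve |R(x)|<1 on ℝ⁻.
x=-1.57: |R|=0.0306
R=−1: 1+2/3x = −1+1/3x ⇒ -1/3x=2 ⇒ x=2/(-1/3)=-6.0000
Confirm numerically:
  x=-5.857: |R|=0.98385 <1
  x=-5.753: |R|=0.97178 <1
  x=-5.539: |R|=0.94601 <1
  x=-3.137: |R|=0.53349 <1
  x=-6.548: |R|=1.05739 >1
  x=-6.133: |R|=1.01456 >1
Stable set (-6.0000, 0).

z* = -6.0000.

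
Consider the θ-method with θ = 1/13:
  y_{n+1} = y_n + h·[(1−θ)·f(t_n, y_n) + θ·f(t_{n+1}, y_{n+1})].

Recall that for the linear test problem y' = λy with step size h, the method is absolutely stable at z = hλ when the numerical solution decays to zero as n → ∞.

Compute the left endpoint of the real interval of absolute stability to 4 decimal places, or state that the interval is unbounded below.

On y'=λy, z=hλ:
  y_{n+1} = y_n + z·[12/13·y_n + 1/13·y_{n+1}] ⇒ (1 − 1/13z)y_{n+1} = (1 + 12/13z)y_n
  R(z) = (1 + 12/13z)/(1 − 1/13z).

Boundary: |R(x)|=1, x<0.
x=-1.33: |R|=0.2066
R=−1: 1+12/13x = −1+1/13x ⇒ -11/13x=2 ⇒ x=2/(-11/13)=-2.3636
Confirm numerically:
  x=-2.229: |R|=0.90275 <1
  x=-1.871: |R|=0.63560 <1
  x=-1.223: |R|=0.11784 <1
  x=-2.751: |R|=1.27052 >1
  x=-2.480: |R|=1.08269 >1
  x=-2.387: |R|=1.01670 >1
So |R|<1 on (-2.3636, 0).

left endpoint -2.3636.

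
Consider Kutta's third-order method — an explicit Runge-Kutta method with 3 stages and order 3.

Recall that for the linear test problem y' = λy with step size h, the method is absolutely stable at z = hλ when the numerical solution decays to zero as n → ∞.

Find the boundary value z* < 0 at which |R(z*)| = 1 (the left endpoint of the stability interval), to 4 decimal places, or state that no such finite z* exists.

On y'=λy, z=hλ:
  order 3, 3-stage ⇒ R(z)=1+z+z^2/2+z^3/6
  (e.g. R(-0.55)=0.57352, |R|=0.57352)

Need |R(x)|<1, x<0.
x=-0.55: |R|=0.5735
|R(-2.82)|=1.5814 |R(-2.1)|=0.4385 |R(-1.76)|=0.1198
Bisect:
  x_lo=-3.0240 |R|=2.0605  x_hi=-0.1227 |R|=0.8845
  mid=-1.57333 |R|=0.01526 →hi
  mid=-2.29865 |R|=0.68102 →hi
  mid=-2.66131 |R|=1.26151 →lo
  mid=-2.47998 |R|=0.94693 →hi
  mid=-2.57064 |R|=1.09776 →lo
  mid=-2.52531 |R|=1.02078 →lo
  mid=-2.50264 |R|=0.98347 →hi
  mid=-2.51398 |R|=1.00203 →lo
  mid=-2.50831 |R|=0.99272 →hi
  mid=-2.51114 |R|=0.99737 →hi
  ...
  [-2.51291,-2.51274] ⇒ x*=-2.5127
Stable set (-2.5127, 0).

z* = -2.5127.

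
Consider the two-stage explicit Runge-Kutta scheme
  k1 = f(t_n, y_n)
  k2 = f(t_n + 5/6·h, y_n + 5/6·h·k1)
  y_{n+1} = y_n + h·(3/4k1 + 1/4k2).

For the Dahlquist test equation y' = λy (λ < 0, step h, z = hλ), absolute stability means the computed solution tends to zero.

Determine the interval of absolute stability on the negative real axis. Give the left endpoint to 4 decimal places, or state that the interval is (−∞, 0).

With y'=λy (z=hλ):
  k1=λy_n ⇒ h·k1=z·y_n;  k2=λ(1+5/6z)y_n ⇒ h·k2=z(1+5/6z)y_n
  y_{n+1}/y_n = 1 + 3/4z + 1/4z(1+5/6z) = 1 + z + 5/24z²
  Hence R(z) = 1 + z + 5/24z².

Boundary: |R(x)|=1, x<0.
x=-0.39: |R|=0.6417
R=1: x+5/24x²=0 ⇒ x=−24/5=-4.8000; min R=1−1/(4·5/24)=-0.2000>−1
Confirm numerically:
  x=-4.087: |R|=0.39291 <1
  x=-4.059: |R|=0.37339 <1
  x=-3.859: |R|=0.24348 <1
  x=-2.143: |R|=0.18624 <1
  x=-5.200: |R|=1.43333 >1
  x=-5.070: |R|=1.28519 >1
  x=-4.846: |R|=1.04644 >1
Stable set (-4.8000, 0).

(-4.8000, 0).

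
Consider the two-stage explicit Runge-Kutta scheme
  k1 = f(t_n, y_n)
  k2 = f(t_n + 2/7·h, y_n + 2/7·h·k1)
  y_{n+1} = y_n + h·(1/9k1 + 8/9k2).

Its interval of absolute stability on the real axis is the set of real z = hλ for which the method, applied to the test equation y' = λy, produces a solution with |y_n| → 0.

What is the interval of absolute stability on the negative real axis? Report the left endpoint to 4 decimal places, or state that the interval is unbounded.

(-3.9375, 0).

Test eqn y'=λy, z=hλ:
  k1=λy_n ⇒ h·k1=z·y_n;  k2=λ(1+2/7z)y_n ⇒ h·k2=z(1+2/7z)y_n
  y_{n+1}/y_n = 1 + 1/9z + 8/9z(1+2/7z) = 1 + z + 16/63z²
  Hence R(z) = 1 + z + 16/63z².

Solve |R(x)|<1 on ℝ⁻.
x=-1.5: |R|=0.0714
R=1: x+16/63x²=0 ⇒ x=−63/16=-3.9375; min R=1−1/(4·16/63)=0.0156>−1
Confirm numerically:
  x=-2.899: |R|=0.23540 <1
  x=-2.555: |R|=0.10291 <1
  x=-2.352: |R|=0.05293 <1
  x=-4.496: |R|=1.63772 >1
  x=-4.183: |R|=1.26081 >1
Interval (-3.9375, 0).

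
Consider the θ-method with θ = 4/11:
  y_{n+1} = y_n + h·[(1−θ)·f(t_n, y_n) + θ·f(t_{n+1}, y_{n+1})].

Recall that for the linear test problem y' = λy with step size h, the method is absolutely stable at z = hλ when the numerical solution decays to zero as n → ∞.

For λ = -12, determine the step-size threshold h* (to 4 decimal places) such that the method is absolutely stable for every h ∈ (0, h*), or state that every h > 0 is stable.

On y'=λy, z=hλ:
  y_{n+1} = y_n + z·[7/11·y_n + 4/11·y_{n+1}] ⇒ (1 − 4/11z)y_{n+1} = (1 + 7/11z)y_n
  ⇒ R(z) = (1 + 7/11z)/(1 − 4/11z).

Boundary: |R(x)|=1, x<0.
x=-0.84: |R|=0.3565
R=−1: 1+7/11x = −1+4/11x ⇒ -3/11x=2 ⇒ x=2/(-3/11)=-7.3333
Confirm numerically:
  x=-6.450: |R|=0.92799 <1
  x=-5.341: |R|=0.81532 <1
  x=-4.635: |R|=0.72596 <1
  x=-3.424: |R|=0.52511 <1
  x=-7.806: |R|=1.03358 >1
  x=-7.522: |R|=1.01378 >1
Stable set (-7.3333, 0).

(-7.3333,0); λ=-12 ⇒ h* = (22/3)/12 = 0.6111.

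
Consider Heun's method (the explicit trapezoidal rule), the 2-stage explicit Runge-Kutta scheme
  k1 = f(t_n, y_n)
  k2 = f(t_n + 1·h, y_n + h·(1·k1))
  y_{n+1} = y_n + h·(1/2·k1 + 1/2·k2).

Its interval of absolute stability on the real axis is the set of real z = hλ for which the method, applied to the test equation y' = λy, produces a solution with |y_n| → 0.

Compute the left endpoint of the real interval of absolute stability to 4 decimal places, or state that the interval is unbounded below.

left endpoint -2.0000.

With y'=λy (z=hλ):
  order 2, 2-stage ⇒ R(z)=1+z+z^2/2
  (e.g. R(-1.21)=0.52205, |R|=0.52205)

Find x<0 with |R(x)|<1.
x=-1.21: |R|=0.5221
|R(-1.85)|=0.8613 |R(-1.1)|=0.5050 |R(-1)|=0.5000
Bisect:
  x_lo=-2.6970 |R|=1.9399  x_hi=-0.3820 |R|=0.6909
  mid=-1.53951 |R|=0.64554 →hi
  mid=-2.11826 |R|=1.12525 →lo
  mid=-1.82889 |R|=0.84353 →hi
  mid=-1.97357 |R|=0.97392 →hi
  mid=-2.04592 |R|=1.04697 →lo
  mid=-2.00975 |R|=1.00979 →lo
  mid=-1.99166 |R|=0.99169 →hi
  ...
  [-2.00014,-2.00000] ⇒ x*=-2.0000
Stable set (-2.0000, 0).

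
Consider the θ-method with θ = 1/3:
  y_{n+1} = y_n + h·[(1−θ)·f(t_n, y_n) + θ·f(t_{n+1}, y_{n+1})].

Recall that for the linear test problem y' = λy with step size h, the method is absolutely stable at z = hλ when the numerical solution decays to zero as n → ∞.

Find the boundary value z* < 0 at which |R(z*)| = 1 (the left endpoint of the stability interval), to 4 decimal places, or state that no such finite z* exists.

Set f=λy, z=hλ:
  y_{n+1} = y_n + z·[2/3·y_n + 1/3·y_{n+1}] ⇒ (1 − 1/3z)y_{n+1} = (1 + 2/3z)y_n
  ⇒ R(z) = (1 + 2/3z)/(1 − 1/3z).

Boundary: |R(x)|=1, x<0.
x=-1.78: |R|=0.1172
R=−1: 1+2/3x = −1+1/3x ⇒ -1/3x=2 ⇒ x=2/(-1/3)=-6.0000
Confirm numerically:
  x=-5.107: |R|=0.88985 <1
  x=-3.984: |R|=0.71134 <1
  x=-3.279: |R|=0.56665 <1
  x=-2.502: |R|=0.36423 <1
  x=-6.557: |R|=1.05828 >1
  x=-6.340: |R|=1.03640 >1
Interval (-6.0000, 0).

z* = -6.0000.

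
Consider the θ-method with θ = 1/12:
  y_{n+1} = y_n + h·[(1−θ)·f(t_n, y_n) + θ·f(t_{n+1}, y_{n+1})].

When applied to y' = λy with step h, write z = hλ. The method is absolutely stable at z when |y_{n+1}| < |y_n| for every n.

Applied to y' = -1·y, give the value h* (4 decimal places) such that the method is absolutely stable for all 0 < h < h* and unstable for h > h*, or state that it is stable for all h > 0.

With y'=λy (z=hλ):
  y_{n+1} = y_n + z·[11/12·y_n + 1/12·y_{n+1}] ⇒ (1 − 1/12z)y_{n+1} = (1 + 11/12z)y_n
  ⇒ R(z) = (1 + 11/12z)/(1 − 1/12z).

Find x<0 with |R(x)|<1.
x=-0.32: |R|=0.6883
R=−1: 1+11/12x = −1+1/12x ⇒ -5/6x=2 ⇒ x=2/(-5/6)=-2.4000
Confirm numerically:
  x=-2.370: |R|=0.97912 <1
  x=-1.759: |R|=0.53412 <1
  x=-1.259: |R|=0.13945 <1
  x=-2.865: |R|=1.31282 >1
  x=-2.714: |R|=1.21340 >1
So |R|<1 on (-2.4000, 0).

(-2.4000,0); λ=-1 ⇒ h* = (12/5)/1 = 2.4000.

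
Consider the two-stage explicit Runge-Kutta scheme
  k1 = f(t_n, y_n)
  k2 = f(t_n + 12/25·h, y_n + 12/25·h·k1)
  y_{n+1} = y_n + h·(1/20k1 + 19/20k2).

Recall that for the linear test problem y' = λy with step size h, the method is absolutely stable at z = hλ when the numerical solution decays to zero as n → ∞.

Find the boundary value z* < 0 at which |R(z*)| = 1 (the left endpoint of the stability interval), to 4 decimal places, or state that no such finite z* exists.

z* = -2.1930.

Set f=λy, z=hλ:
  k1=λy_n ⇒ h·k1=z·y_n;  k2=λ(1+12/25z)y_n ⇒ h·k2=z(1+12/25z)y_n
  y_{n+1}/y_n = 1 + 1/20z + 19/20z(1+12/25z) = 1 + z + 57/125z²
  ⇒ R(z) = 1 + z + 57/125z².

Need |R(x)|<1, x<0.
x=-0.4: |R|=0.6730
R=1: x+57/125x²=0 ⇒ x=−125/57=-2.1930; min R=1−1/(4·57/125)=0.4518>−1
Confirm numerically:
  x=-1.353: |R|=0.48176 <1
  x=-1.267: |R|=0.46501 <1
  x=-1.191: |R|=0.45583 <1
  x=-0.978: |R|=0.45816 <1
  x=-2.740: |R|=1.68347 >1
  x=-2.635: |R|=1.53111 >1
  x=-2.456: |R|=1.29456 >1
Interval (-2.1930, 0).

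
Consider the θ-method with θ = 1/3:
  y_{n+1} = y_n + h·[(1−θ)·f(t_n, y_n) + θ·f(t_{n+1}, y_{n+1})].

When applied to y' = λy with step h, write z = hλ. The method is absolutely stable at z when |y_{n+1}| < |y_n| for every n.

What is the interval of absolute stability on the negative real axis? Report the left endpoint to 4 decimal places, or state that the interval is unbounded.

z∈(-6.0000,0).

Set f=λy, z=hλ:
  y_{n+1} = y_n + z·[2/3·y_n + 1/3·y_{n+1}] ⇒ (1 − 1/3z)y_{n+1} = (1 + 2/3z)y_n
  R(z) = (1 + 2/3z)/(1 − 1/3z).

Boundary: |R(x)|=1, x<0.
x=-1.54: |R|=0.0176
R=−1: 1+2/3x = −1+1/3x ⇒ -1/3x=2 ⇒ x=2/(-1/3)=-6.0000
Confirm numerically:
  x=-5.893: |R|=0.98797 <1
  x=-4.911: |R|=0.86234 <1
  x=-3.286: |R|=0.56825 <1
  x=-2.549: |R|=0.37809 <1
  x=-6.225: |R|=1.02439 >1
  x=-6.215: |R|=1.02333 >1
  x=-6.103: |R|=1.01131 >1
Stable set (-6.0000, 0).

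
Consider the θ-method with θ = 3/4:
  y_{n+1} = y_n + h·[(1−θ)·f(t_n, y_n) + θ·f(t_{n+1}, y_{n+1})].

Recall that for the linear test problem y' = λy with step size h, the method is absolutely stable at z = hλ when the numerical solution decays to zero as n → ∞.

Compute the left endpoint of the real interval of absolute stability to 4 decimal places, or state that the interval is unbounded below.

(−∞, 0) — no finite endpoint.

On y'=λy, z=hλ:
  y_{n+1} = y_n + z·[1/4·y_n + 3/4·y_{n+1}] ⇒ (1 − 3/4z)y_{n+1} = (1 + 1/4z)y_n
  R(z) = (1 + 1/4z)/(1 − 3/4z).

Boundary: |R(x)|=1, x<0.
x=-1.5: |R|=0.2941
x=-2: |R|=0.2000
x=-10: |R|=0.1765
x=-100: |R|=0.3158
θ=3/4≥1/2 ⇒ |1+1/4x|<|1−3/4x| ∀x<0 ⇒ stable on all of ℝ⁻.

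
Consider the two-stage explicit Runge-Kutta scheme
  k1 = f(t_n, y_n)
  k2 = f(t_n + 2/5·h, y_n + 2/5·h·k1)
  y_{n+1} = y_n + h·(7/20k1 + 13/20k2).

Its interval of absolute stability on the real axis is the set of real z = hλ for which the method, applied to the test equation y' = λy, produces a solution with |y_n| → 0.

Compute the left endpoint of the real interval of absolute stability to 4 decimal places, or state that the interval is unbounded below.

On y'=λy, z=hλ:
  k1=λy_n ⇒ h·k1=z·y_n;  k2=λ(1+2/5z)y_n ⇒ h·k2=z(1+2/5z)y_n
  y_{n+1}/y_n = 1 + 7/20z + 13/20z(1+2/5z) = 1 + z + 13/50z²
  Hence R(z) = 1 + z + 13/50z².

Find x<0 with |R(x)|<1.
x=-1.2: |R|=0.1744
R=1: x+13/50x²=0 ⇒ x=−50/13=-3.8462; min R=1−1/(4·13/50)=0.0385>−1
Confirm numerically:
  x=-2.315: |R|=0.07840 <1
  x=-1.849: |R|=0.03989 <1
  x=-1.725: |R|=0.04866 <1
  x=-4.345: |R|=1.56355 >1
  x=-4.242: |R|=1.43659 >1
  x=-3.971: |R|=1.12890 >1
Interval (-3.8462, 0).

z* = -3.8462.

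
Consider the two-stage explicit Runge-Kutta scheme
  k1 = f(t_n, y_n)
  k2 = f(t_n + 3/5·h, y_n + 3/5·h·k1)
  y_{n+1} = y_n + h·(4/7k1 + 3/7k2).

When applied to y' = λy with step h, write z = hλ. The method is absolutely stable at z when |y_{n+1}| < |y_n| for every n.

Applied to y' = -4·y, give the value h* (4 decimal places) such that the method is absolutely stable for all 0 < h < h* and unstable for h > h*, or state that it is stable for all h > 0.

Set f=λy, z=hλ:
  k1=λy_n ⇒ h·k1=z·y_n;  k2=λ(1+3/5z)y_n ⇒ h·k2=z(1+3/5z)y_n
  y_{n+1}/y_n = 1 + 4/7z + 3/7z(1+3/5z) = 1 + z + 9/35z²
  so R(z) = 1 + z + 9/35z².

Solve |R(x)|<1 on ℝ⁻.
x=-0.34: |R|=0.6897
R=1: x+9/35x²=0 ⇒ x=−35/9=-3.8889; min R=1−1/(4·9/35)=0.0278>−1
Confirm numerically:
  x=-2.835: |R|=0.23171 <1
  x=-2.594: |R|=0.13627 <1
  x=-2.445: |R|=0.09221 <1
  x=-2.045: |R|=0.03038 <1
  x=-4.448: |R|=1.63950 >1
  x=-4.137: |R|=1.26394 >1
  x=-4.033: |R|=1.14945 >1
Interval (-3.8889, 0).

(-3.8889,0); λ=-4 ⇒ h* = (35/9)/4 = 0.9722.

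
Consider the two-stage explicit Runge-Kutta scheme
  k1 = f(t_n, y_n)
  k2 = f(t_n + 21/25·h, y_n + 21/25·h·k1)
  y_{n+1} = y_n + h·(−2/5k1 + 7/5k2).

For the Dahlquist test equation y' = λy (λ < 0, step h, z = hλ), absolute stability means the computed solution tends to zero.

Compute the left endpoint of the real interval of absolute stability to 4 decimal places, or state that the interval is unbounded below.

Test eqn y'=λy, z=hλ:
  k1=λy_n ⇒ h·k1=z·y_n;  k2=λ(1+21/25z)y_n ⇒ h·k2=z(1+21/25z)y_n
  y_{n+1}/y_n = 1 − 2/5z + 7/5z(1+21/25z) = 1 + z + 147/125z²
  so R(z) = 1 + z + 147/125z².

Solve |R(x)|<1 on ℝ⁻.
x=-0.79: |R|=0.9439
R=1: x+147/125x²=0 ⇒ x=−125/147=-0.8503; min R=1−1/(4·147/125)=0.7874>−1
Confirm numerically:
  x=-0.781: |R|=0.93631 <1
  x=-0.528: |R|=0.79985 <1
  x=-0.445: |R|=0.78788 <1
  x=-1.361: |R|=1.81733 >1
  x=-0.936: |R|=1.09429 >1
Interval (-0.8503, 0).

left endpoint -0.8503.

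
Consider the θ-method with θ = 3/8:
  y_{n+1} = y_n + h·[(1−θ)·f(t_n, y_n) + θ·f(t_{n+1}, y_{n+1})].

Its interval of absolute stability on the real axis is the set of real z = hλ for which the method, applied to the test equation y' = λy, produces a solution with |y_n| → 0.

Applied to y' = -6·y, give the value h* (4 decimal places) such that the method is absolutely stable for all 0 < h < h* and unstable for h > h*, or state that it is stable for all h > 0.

(-8.0000,0); λ=-6 ⇒ h* = (8)/6 = 1.3333.

On y'=λy, z=hλ:
  y_{n+1} = y_n + z·[5/8·y_n + 3/8·y_{n+1}] ⇒ (1 − 3/8z)y_{n+1} = (1 + 5/8z)y_n
  ⇒ R(z) = (1 + 5/8z)/(1 − 3/8z).

Need |R(x)|<1, x<0.
x=-0.47: |R|=0.6004
R=−1: 1+5/8x = −1+3/8x ⇒ -1/4x=2 ⇒ x=2/(-1/4)=-8.0000
Confirm numerically:
  x=-7.557: |R|=0.97111 <1
  x=-6.846: |R|=0.91913 <1
  x=-5.236: |R|=0.76683 <1
  x=-3.721: |R|=0.55341 <1
  x=-8.444: |R|=1.02664 >1
  x=-8.433: |R|=1.02601 >1
  x=-8.354: |R|=1.02141 >1
Interval (-8.0000, 0).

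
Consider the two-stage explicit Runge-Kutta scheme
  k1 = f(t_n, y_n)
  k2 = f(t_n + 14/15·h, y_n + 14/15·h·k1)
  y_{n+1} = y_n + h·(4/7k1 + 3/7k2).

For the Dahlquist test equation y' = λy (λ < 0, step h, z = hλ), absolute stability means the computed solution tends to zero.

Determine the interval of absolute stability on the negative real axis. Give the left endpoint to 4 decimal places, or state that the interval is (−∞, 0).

With y'=λy (z=hλ):
  k1=λy_n ⇒ h·k1=z·y_n;  k2=λ(1+14/15z)y_n ⇒ h·k2=z(1+14/15z)y_n
  y_{n+1}/y_n = 1 + 4/7z + 3/7z(1+14/15z) = 1 + z + 2/5z²
  R(z) = 1 + z + 2/5z².

Need |R(x)|<1, x<0.
x=-1.67: |R|=0.4456
R=1: x+2/5x²=0 ⇒ x=−5/2=-2.5000; min R=1−1/(4·2/5)=0.3750>−1
Confirm numerically:
  x=-2.250: |R|=0.77500 <1
  x=-2.093: |R|=0.65926 <1
  x=-1.740: |R|=0.47104 <1
  x=-1.062: |R|=0.38914 <1
  x=-3.048: |R|=1.66812 >1
  x=-2.840: |R|=1.38624 >1
  x=-2.798: |R|=1.33352 >1
Interval (-2.5000, 0).

(-2.5000, 0).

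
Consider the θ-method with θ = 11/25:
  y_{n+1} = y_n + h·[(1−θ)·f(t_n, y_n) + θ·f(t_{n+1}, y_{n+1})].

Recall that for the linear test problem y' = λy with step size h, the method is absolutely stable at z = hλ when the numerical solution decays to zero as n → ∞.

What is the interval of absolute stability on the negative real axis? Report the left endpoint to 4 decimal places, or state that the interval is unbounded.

(-16.6667, 0).

Set f=λy, z=hλ:
  y_{n+1} = y_n + z·[14/25·y_n + 11/25·y_{n+1}] ⇒ (1 − 11/25z)y_{n+1} = (1 + 14/25z)y_n
  so R(z) = (1 + 14/25z)/(1 − 11/25z).

Need |R(x)|<1, x<0.
x=-0.36: |R|=0.6892
R=−1: 1+14/25x = −1+11/25x ⇒ -3/25x=2 ⇒ x=2/(-3/25)=-16.6667
Confirm numerically:
  x=-15.801: |R|=0.98694 <1
  x=-13.933: |R|=0.95399 <1
  x=-11.184: |R|=0.88888 <1
  x=-7.477: |R|=0.74294 <1
  x=-16.770: |R|=1.00148 >1
  x=-16.719: |R|=1.00075 >1
Stable set (-16.6667, 0).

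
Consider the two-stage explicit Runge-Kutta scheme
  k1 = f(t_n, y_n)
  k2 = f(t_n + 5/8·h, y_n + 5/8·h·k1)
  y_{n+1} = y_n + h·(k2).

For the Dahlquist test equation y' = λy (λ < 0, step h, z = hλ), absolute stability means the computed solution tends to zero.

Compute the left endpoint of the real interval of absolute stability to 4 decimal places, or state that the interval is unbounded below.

On y'=λy, z=hλ:
  k1=λy_n ⇒ h·k1=z·y_n;  k2=λ(1+5/8z)y_n ⇒ h·k2=z(1+5/8z)y_n
  y_{n+1}/y_n = 1 + z(1+5/8z) = 1 + z + 5/8z²
  ⇒ R(z) = 1 + z + 5/8z².

Solve |R(x)|<1 on ℝ⁻.
x=-0.82: |R|=0.6002
R=1: x+5/8x²=0 ⇒ x=−8/5=-1.6000; min R=1−1/(4·5/8)=0.6000>−1
Confirm numerically:
  x=-1.482: |R|=0.89070 <1
  x=-1.155: |R|=0.67877 <1
  x=-1.002: |R|=0.62550 <1
  x=-0.759: |R|=0.60105 <1
  x=-1.913: |R|=1.37423 >1
  x=-1.675: |R|=1.07852 >1
So |R|<1 on (-1.6000, 0).

z* = -1.6000.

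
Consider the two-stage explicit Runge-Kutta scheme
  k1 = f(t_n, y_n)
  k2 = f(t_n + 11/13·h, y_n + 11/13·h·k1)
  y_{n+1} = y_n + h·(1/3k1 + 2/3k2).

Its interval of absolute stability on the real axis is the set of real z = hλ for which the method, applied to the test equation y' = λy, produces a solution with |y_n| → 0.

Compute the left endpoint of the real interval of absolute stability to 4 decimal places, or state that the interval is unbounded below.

Test eqn y'=λy, z=hλ:
  k1=λy_n ⇒ h·k1=z·y_n;  k2=λ(1+11/13z)y_n ⇒ h·k2=z(1+11/13z)y_n
  y_{n+1}/y_n = 1 + 1/3z + 2/3z(1+11/13z) = 1 + z + 22/39z²
  R(z) = 1 + z + 22/39z².

Boundary: |R(x)|=1, x<0.
x=-0.5: |R|=0.6410
R=1: x+22/39x²=0 ⇒ x=−39/22=-1.7727; min R=1−1/(4·22/39)=0.5568>−1
Confirm numerically:
  x=-1.480: |R|=0.75561 <1
  x=-1.296: |R|=0.65148 <1
  x=-1.182: |R|=0.60612 <1
  x=-1.069: |R|=0.57563 <1
  x=-2.264: |R|=1.62742 >1
  x=-2.103: |R|=1.39181 >1
  x=-1.832: |R|=1.06125 >1
Interval (-1.7727, 0).

left endpoint -1.7727.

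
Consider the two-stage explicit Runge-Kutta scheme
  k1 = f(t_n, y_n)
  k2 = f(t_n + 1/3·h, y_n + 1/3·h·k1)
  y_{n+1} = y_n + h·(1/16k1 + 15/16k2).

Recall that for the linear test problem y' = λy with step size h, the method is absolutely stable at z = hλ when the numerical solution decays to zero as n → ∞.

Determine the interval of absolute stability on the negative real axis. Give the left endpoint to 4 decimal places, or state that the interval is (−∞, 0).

z∈(-3.2000,0).

Test eqn y'=λy, z=hλ:
  k1=λy_n ⇒ h·k1=z·y_n;  k2=λ(1+1/3z)y_n ⇒ h·k2=z(1+1/3z)y_n
  y_{n+1}/y_n = 1 + 1/16z + 15/16z(1+1/3z) = 1 + z + 5/16z²
  Hence R(z) = 1 + z + 5/16z².

Find x<0 with |R(x)|<1.
x=-1.11: |R|=0.2750
R=1: x+5/16x²=0 ⇒ x=−16/5=-3.2000; min R=1−1/(4·5/16)=0.2000>−1
Confirm numerically:
  x=-1.601: |R|=0.20000 <1
  x=-1.547: |R|=0.20088 <1
  x=-1.305: |R|=0.22720 <1
  x=-3.723: |R|=1.60848 >1
  x=-3.253: |R|=1.05388 >1
  x=-3.230: |R|=1.03028 >1
Stable set (-3.2000, 0).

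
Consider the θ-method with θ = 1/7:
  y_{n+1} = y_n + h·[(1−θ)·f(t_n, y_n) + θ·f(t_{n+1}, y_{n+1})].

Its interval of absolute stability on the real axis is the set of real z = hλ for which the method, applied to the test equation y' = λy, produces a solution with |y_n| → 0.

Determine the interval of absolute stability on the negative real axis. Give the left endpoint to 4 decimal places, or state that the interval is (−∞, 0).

Set f=λy, z=hλ:
  y_{n+1} = y_n + z·[6/7·y_n + 1/7·y_{n+1}] ⇒ (1 − 1/7z)y_{n+1} = (1 + 6/7z)y_n
  R(z) = (1 + 6/7z)/(1 − 1/7z).

Need |R(x)|<1, x<0.
x=-1: |R|=0.1250
R=−1: 1+6/7x = −1+1/7x ⇒ -5/7x=2 ⇒ x=2/(-5/7)=-2.8000
Confirm numerically:
  x=-2.499: |R|=0.84156 <1
  x=-2.343: |R|=0.75543 <1
  x=-2.106: |R|=0.61893 <1
  x=-1.374: |R|=0.14856 <1
  x=-3.307: |R|=1.24595 >1
  x=-3.018: |R|=1.10880 >1
  x=-2.841: |R|=1.02083 >1
Interval (-2.8000, 0).

(-2.8000, 0).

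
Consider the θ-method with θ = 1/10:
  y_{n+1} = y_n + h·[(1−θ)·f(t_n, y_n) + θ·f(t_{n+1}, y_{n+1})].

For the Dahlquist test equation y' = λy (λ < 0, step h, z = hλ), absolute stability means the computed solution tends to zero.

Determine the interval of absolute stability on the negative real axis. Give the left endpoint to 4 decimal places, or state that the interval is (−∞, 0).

z∈(-2.5000,0).

With y'=λy (z=hλ):
  y_{n+1} = y_n + z·[9/10·y_n + 1/10·y_{n+1}] ⇒ (1 − 1/10z)y_{n+1} = (1 + 9/10z)y_n
  ⇒ R(z) = (1 + 9/10z)/(1 − 1/10z).

Solve |R(x)|<1 on ℝ⁻.
x=-1.21: |R|=0.0794
R=−1: 1+9/10x = −1+1/10x ⇒ -4/5x=2 ⇒ x=2/(-4/5)=-2.5000
Confirm numerically:
  x=-2.263: |R|=0.84539 <1
  x=-2.055: |R|=0.70469 <1
  x=-1.578: |R|=0.36293 <1
  x=-1.396: |R|=0.22499 <1
  x=-3.070: |R|=1.34889 >1
  x=-2.921: |R|=1.26066 >1
  x=-2.621: |R|=1.07670 >1
Stable set (-2.5000, 0).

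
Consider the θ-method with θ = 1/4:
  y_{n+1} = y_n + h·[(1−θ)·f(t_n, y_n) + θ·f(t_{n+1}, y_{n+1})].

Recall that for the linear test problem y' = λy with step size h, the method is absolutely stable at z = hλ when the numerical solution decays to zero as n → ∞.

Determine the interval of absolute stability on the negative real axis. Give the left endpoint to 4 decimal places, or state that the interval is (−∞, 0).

Test eqn y'=λy, z=hλ:
  y_{n+1} = y_n + z·[3/4·y_n + 1/4·y_{n+1}] ⇒ (1 − 1/4z)y_{n+1} = (1 + 3/4z)y_n
  ⇒ R(z) = (1 + 3/4z)/(1 − 1/4z).

Need |R(x)|<1, x<0.
x=-1.45: |R|=0.0642
R=−1: 1+3/4x = −1+1/4x ⇒ -1/2x=2 ⇒ x=2/(-1/2)=-4.0000
Confirm numerically:
  x=-3.181: |R|=0.77190 <1
  x=-2.997: |R|=0.71331 <1
  x=-2.489: |R|=0.53429 <1
  x=-4.484: |R|=1.11410 >1
  x=-4.387: |R|=1.09229 >1
  x=-4.184: |R|=1.04497 >1
So |R|<1 on (-4.0000, 0).

z∈(-4.0000,0).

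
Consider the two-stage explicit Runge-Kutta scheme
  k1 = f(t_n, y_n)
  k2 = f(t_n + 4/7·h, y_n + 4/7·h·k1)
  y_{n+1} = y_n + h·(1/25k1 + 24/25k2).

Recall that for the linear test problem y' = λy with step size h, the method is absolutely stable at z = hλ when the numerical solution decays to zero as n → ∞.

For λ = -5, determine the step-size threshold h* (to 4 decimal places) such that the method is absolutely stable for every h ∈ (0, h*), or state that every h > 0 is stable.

With y'=λy (z=hλ):
  k1=λy_n ⇒ h·k1=z·y_n;  k2=λ(1+4/7z)y_n ⇒ h·k2=z(1+4/7z)y_n
  y_{n+1}/y_n = 1 + 1/25z + 24/25z(1+4/7z) = 1 + z + 96/175z²
  R(z) = 1 + z + 96/175z².

Find x<0 with |R(x)|<1.
x=-1.75: |R|=0.9300
R=1: x+96/175x²=0 ⇒ x=−175/96=-1.8229; min R=1−1/(4·96/175)=0.5443>−1
Confirm numerically:
  x=-1.787: |R|=0.96479 <1
  x=-1.637: |R|=0.83304 <1
  x=-1.078: |R|=0.55949 <1
  x=-1.011: |R|=0.54971 <1
  x=-2.362: |R|=1.69850 >1
  x=-2.165: |R|=1.40628 >1
  x=-2.017: |R|=1.21475 >1
So |R|<1 on (-1.8229, 0).

(-1.8229,0); λ=-5 ⇒ h* = (175/96)/5 = 0.3646.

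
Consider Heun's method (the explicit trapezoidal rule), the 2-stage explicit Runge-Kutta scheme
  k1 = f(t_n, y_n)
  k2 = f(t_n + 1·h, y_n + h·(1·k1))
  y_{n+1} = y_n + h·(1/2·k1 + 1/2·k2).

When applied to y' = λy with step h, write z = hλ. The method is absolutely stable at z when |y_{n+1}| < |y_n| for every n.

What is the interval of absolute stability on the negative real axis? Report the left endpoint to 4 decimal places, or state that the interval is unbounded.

With y'=λy (z=hλ):
  order 2, 2-stage ⇒ R(z)=1+z+z^2/2
  (e.g. R(-1.71)=0.75205, |R|=0.75205)

Boundary: |R(x)|=1, x<0.
x=-1.71: |R|=0.7520
|R(-1.39)|=0.5760 |R(-0.85)|=0.5112 |R(-0.71)|=0.5421
Bisect:
  x_lo=-2.8808 |R|=2.2686  x_hi=-0.0843 |R|=0.9193
  mid=-1.48251 |R|=0.61641 →hi
  mid=-2.18163 |R|=1.19813 →lo
  mid=-1.83207 |R|=0.84617 →hi
  mid=-2.00685 |R|=1.00687 →lo
  mid=-1.91946 |R|=0.92270 →hi
  mid=-1.96315 |R|=0.96383 →hi
  mid=-1.98500 |R|=0.98511 →hi
  mid=-1.99593 |R|=0.99593 →hi
  ...
  [-2.00002,-1.99985] ⇒ x*=-2.0000
Interval (-2.0000, 0).

z∈(-2.0000,0).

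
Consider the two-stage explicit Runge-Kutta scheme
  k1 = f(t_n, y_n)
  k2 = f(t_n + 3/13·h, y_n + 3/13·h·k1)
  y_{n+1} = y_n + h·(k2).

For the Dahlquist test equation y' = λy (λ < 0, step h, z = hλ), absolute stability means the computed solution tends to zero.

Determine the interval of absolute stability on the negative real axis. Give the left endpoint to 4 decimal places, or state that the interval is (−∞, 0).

(-4.3333, 0).

On y'=λy, z=hλ:
  k1=λy_n ⇒ h·k1=z·y_n;  k2=λ(1+3/13z)y_n ⇒ h·k2=z(1+3/13z)y_n
  y_{n+1}/y_n = 1 + z(1+3/13z) = 1 + z + 3/13z²
  ⇒ R(z) = 1 + z + 3/13z².

Find x<0 with |R(x)|<1.
x=-1.36: |R|=0.0668
R=1: x+3/13x²=0 ⇒ x=−13/3=-4.3333; min R=1−1/(4·3/13)=-0.0833>−1
Confirm numerically:
  x=-3.734: |R|=0.48356 <1
  x=-2.680: |R|=0.02252 <1
  x=-2.406: |R|=0.07011 <1
  x=-4.687: |R|=1.38253 >1
  x=-4.497: |R|=1.16985 >1
Stable set (-4.3333, 0).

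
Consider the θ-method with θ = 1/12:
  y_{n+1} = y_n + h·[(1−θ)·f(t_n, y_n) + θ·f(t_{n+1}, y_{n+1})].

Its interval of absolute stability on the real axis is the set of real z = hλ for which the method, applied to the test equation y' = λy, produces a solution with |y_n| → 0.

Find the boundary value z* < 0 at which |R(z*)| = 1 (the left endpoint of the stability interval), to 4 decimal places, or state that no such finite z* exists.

z* = -2.4000.

With y'=λy (z=hλ):
  y_{n+1} = y_n + z·[11/12·y_n + 1/12·y_{n+1}] ⇒ (1 − 1/12z)y_{n+1} = (1 + 11/12z)y_n
  R(z) = (1 + 11/12z)/(1 − 1/12z).

Need |R(x)|<1, x<0.
x=-0.38: |R|=0.6317
R=−1: 1+11/12x = −1+1/12x ⇒ -5/6x=2 ⇒ x=2/(-5/6)=-2.4000
Confirm numerically:
  x=-2.361: |R|=0.97284 <1
  x=-1.695: |R|=0.48521 <1
  x=-1.293: |R|=0.16723 <1
  x=-0.978: |R|=0.09570 <1
  x=-2.892: |R|=1.33038 >1
  x=-2.639: |R|=1.16326 >1
Stable set (-2.4000, 0).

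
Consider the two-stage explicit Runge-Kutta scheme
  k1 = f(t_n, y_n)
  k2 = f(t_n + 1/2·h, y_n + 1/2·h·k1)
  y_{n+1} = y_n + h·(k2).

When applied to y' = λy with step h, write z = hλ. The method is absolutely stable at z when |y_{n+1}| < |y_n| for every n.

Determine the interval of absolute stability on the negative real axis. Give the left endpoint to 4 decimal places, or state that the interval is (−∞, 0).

Set f=λy, z=hλ:
  k1=λy_n ⇒ h·k1=z·y_n;  k2=λ(1+1/2z)y_n ⇒ h·k2=z(1+1/2z)y_n
  y_{n+1}/y_n = 1 + z(1+1/2z) = 1 + z + 1/2z²
  R(z) = 1 + z + 1/2z².

Find x<0 with |R(x)|<1.
x=-0.7: |R|=0.5450
R=1: x+1/2x²=0 ⇒ x=−2=-2.0000; min R=1−1/(4·1/2)=0.5000>−1
Confirm numerically:
  x=-1.467: |R|=0.60904 <1
  x=-1.005: |R|=0.50001 <1
  x=-0.874: |R|=0.50794 <1
  x=-0.814: |R|=0.51730 <1
  x=-2.334: |R|=1.38978 >1
  x=-2.249: |R|=1.28000 >1
So |R|<1 on (-2.0000, 0).

z∈(-2.0000,0).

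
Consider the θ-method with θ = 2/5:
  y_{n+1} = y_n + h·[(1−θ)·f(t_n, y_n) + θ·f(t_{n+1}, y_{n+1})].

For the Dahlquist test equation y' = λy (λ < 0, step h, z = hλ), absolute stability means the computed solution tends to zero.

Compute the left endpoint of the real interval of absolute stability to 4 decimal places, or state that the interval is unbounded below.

With y'=λy (z=hλ):
  y_{n+1} = y_n + z·[3/5·y_n + 2/5·y_{n+1}] ⇒ (1 − 2/5z)y_{n+1} = (1 + 3/5z)y_n
  R(z) = (1 + 3/5z)/(1 − 2/5z).

Solve |R(x)|<1 on ℝ⁻.
x=-0.51: |R|=0.5764
R=−1: 1+3/5x = −1+2/5x ⇒ -1/5x=2 ⇒ x=2/(-1/5)=-10.0000
Confirm numerically:
  x=-9.039: |R|=0.95836 <1
  x=-8.544: |R|=0.93408 <1
  x=-6.376: |R|=0.79585 <1
  x=-10.138: |R|=1.00546 >1
  x=-10.102: |R|=1.00405 >1
So |R|<1 on (-10.0000, 0).

z* = -10.0000.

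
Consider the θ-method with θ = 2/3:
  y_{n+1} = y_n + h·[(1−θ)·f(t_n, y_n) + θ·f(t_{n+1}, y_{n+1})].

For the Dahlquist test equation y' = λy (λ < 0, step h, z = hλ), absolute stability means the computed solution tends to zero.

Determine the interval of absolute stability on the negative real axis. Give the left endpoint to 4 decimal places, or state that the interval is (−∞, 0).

unbounded; (−∞, 0).

Set f=λy, z=hλ:
  y_{n+1} = y_n + z·[1/3·y_n + 2/3·y_{n+1}] ⇒ (1 − 2/3z)y_{n+1} = (1 + 1/3z)y_n
  Hence R(z) = (1 + 1/3z)/(1 − 2/3z).

Find x<0 with |R(x)|<1.
x=-0.35: |R|=0.7162
x=-2: |R|=0.1429
x=-10: |R|=0.3043
x=-100: |R|=0.4778
θ=2/3≥1/2 ⇒ |1+1/3x|<|1−2/3x| ∀x<0 ⇒ unbounded interval.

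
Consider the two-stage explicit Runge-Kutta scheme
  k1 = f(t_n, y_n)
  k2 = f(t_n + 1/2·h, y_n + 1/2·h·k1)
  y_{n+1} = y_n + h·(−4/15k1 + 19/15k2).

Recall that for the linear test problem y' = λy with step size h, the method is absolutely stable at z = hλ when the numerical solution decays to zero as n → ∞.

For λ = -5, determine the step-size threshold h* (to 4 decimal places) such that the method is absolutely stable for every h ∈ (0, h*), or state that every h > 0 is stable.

(-1.5789,0); λ=-5 ⇒ h* = (30/19)/5 = 0.3158.

Set f=λy, z=hλ:
  k1=λy_n ⇒ h·k1=z·y_n;  k2=λ(1+1/2z)y_n ⇒ h·k2=z(1+1/2z)y_n
  y_{n+1}/y_n = 1 − 4/15z + 19/15z(1+1/2z) = 1 + z + 19/30z²
  R(z) = 1 + z + 19/30z².

Need |R(x)|<1, x<0.
x=-1.73: |R|=1.1655
R=1: x+19/30x²=0 ⇒ x=−30/19=-1.5789; min R=1−1/(4·19/30)=0.6053>−1
Confirm numerically:
  x=-1.477: |R|=0.90464 <1
  x=-1.254: |R|=0.74193 <1
  x=-1.178: |R|=0.70087 <1
  x=-1.058: |R|=0.65093 <1
  x=-1.852: |R|=1.32027 >1
  x=-1.771: |R|=1.21541 >1
  x=-1.740: |R|=1.17748 >1
Interval (-1.5789, 0).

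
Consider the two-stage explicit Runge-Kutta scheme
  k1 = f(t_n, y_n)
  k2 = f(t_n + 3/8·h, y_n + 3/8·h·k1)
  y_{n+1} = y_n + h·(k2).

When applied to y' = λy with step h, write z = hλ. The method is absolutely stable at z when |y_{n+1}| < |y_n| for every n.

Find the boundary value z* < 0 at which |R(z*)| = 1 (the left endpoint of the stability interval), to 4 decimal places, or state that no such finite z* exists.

z* = -2.6667.

With y'=λy (z=hλ):
  k1=λy_n ⇒ h·k1=z·y_n;  k2=λ(1+3/8z)y_n ⇒ h·k2=z(1+3/8z)y_n
  y_{n+1}/y_n = 1 + z(1+3/8z) = 1 + z + 3/8z²
  ⇒ R(z) = 1 + z + 3/8z².

Need |R(x)|<1, x<0.
x=-1.4: |R|=0.3350
R=1: x+3/8x²=0 ⇒ x=−8/3=-2.6667; min R=1−1/(4·3/8)=0.3333>−1
Confirm numerically:
  x=-2.496: |R|=0.84026 <1
  x=-2.160: |R|=0.58960 <1
  x=-1.697: |R|=0.38293 <1
  x=-3.129: |R|=1.54249 >1
  x=-2.939: |R|=1.30015 >1
  x=-2.790: |R|=1.12904 >1
Stable set (-2.6667, 0).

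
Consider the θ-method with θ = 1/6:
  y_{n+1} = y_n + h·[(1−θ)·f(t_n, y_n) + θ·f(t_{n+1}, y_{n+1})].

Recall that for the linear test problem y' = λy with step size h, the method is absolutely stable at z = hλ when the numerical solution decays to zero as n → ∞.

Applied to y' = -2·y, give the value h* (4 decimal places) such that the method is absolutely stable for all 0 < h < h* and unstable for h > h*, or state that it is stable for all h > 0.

(-3.0000,0); λ=-2 ⇒ h* = (3)/2 = 1.5000.

With y'=λy (z=hλ):
  y_{n+1} = y_n + z·[5/6·y_n + 1/6·y_{n+1}] ⇒ (1 − 1/6z)y_{n+1} = (1 + 5/6z)y_n
  Hence R(z) = (1 + 5/6z)/(1 − 1/6z).

Boundary: |R(x)|=1, x<0.
x=-0.56: |R|=0.4878
R=−1: 1+5/6x = −1+1/6x ⇒ -2/3x=2 ⇒ x=2/(-2/3)=-3.0000
Confirm numerically:
  x=-2.054: |R|=0.53017 <1
  x=-1.274: |R|=0.05087 <1
  x=-1.229: |R|=0.02006 <1
  x=-3.425: |R|=1.18037 >1
  x=-3.323: |R|=1.13858 >1
  x=-3.284: |R|=1.12236 >1
Stable set (-3.0000, 0).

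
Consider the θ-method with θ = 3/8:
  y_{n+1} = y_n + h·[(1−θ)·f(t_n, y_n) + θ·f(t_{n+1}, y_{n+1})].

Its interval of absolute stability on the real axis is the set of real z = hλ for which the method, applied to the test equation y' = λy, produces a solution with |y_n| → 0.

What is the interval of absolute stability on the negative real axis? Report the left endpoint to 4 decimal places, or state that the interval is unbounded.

With y'=λy (z=hλ):
  y_{n+1} = y_n + z·[5/8·y_n + 3/8·y_{n+1}] ⇒ (1 − 3/8z)y_{n+1} = (1 + 5/8z)y_n
  Hence R(z) = (1 + 5/8z)/(1 − 3/8z).

Find x<0 with |R(x)|<1.
x=-1.01: |R|=0.2675
R=−1: 1+5/8x = −1+3/8x ⇒ -1/4x=2 ⇒ x=2/(-1/4)=-8.0000
Confirm numerically:
  x=-6.465: |R|=0.88794 <1
  x=-5.775: |R|=0.82428 <1
  x=-4.500: |R|=0.67442 <1
  x=-4.494: |R|=0.67359 <1
  x=-8.333: |R|=1.02018 >1
  x=-8.279: |R|=1.01699 >1
  x=-8.139: |R|=1.00858 >1
So |R|<1 on (-8.0000, 0).

z∈(-8.0000,0).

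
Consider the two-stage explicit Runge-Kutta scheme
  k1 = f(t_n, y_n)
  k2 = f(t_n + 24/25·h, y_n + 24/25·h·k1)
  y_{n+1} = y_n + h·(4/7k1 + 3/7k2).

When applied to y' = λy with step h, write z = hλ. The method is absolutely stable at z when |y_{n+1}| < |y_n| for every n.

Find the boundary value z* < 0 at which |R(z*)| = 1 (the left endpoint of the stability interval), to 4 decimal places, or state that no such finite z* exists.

With y'=λy (z=hλ):
  k1=λy_n ⇒ h·k1=z·y_n;  k2=λ(1+24/25z)y_n ⇒ h·k2=z(1+24/25z)y_n
  y_{n+1}/y_n = 1 + 4/7z + 3/7z(1+24/25z) = 1 + z + 72/175z²
  Hence R(z) = 1 + z + 72/175z².

Solve |R(x)|<1 on ℝ⁻.
x=-1.11: |R|=0.3969
R=1: x+72/175x²=0 ⇒ x=−175/72=-2.4306; min R=1−1/(4·72/175)=0.3924>−1
Confirm numerically:
  x=-2.195: |R|=0.78727 <1
  x=-2.098: |R|=0.71295 <1
  x=-1.835: |R|=0.55037 <1
  x=-1.457: |R|=0.41640 <1
  x=-2.862: |R|=1.50803 >1
  x=-2.735: |R|=1.34258 >1
  x=-2.661: |R|=1.25229 >1
So |R|<1 on (-2.4306, 0).

left endpoint -2.4306.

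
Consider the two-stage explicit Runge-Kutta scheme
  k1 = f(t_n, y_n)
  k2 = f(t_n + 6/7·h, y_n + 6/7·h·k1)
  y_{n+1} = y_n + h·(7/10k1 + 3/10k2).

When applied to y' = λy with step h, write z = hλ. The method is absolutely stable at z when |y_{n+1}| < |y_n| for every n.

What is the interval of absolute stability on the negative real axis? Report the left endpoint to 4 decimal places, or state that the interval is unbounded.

z∈(-3.8889,0).

Set f=λy, z=hλ:
  k1=λy_n ⇒ h·k1=z·y_n;  k2=λ(1+6/7z)y_n ⇒ h·k2=z(1+6/7z)y_n
  y_{n+1}/y_n = 1 + 7/10z + 3/10z(1+6/7z) = 1 + z + 9/35z²
  so R(z) = 1 + z + 9/35z².

Boundary: |R(x)|=1, x<0.
x=-0.5: |R|=0.5643
R=1: x+9/35x²=0 ⇒ x=−35/9=-3.8889; min R=1−1/(4·9/35)=0.0278>−1
Confirm numerically:
  x=-3.181: |R|=0.42097 <1
  x=-2.634: |R|=0.15005 <1
  x=-2.290: |R|=0.05848 <1
  x=-1.586: |R|=0.06082 <1
  x=-4.383: |R|=1.55689 >1
  x=-3.994: |R|=1.10795 >1
  x=-3.911: |R|=1.02224 >1
Stable set (-3.8889, 0).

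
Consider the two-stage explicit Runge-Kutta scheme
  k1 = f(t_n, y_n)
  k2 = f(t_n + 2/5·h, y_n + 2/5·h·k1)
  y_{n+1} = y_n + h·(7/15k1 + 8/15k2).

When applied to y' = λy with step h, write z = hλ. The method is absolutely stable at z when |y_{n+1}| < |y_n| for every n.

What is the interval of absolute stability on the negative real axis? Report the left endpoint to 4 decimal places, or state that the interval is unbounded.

With y'=λy (z=hλ):
  k1=λy_n ⇒ h·k1=z·y_n;  k2=λ(1+2/5z)y_n ⇒ h·k2=z(1+2/5z)y_n
  y_{n+1}/y_n = 1 + 7/15z + 8/15z(1+2/5z) = 1 + z + 16/75z²
  so R(z) = 1 + z + 16/75z².

Find x<0 with |R(x)|<1.
x=-1.05: |R|=0.1852
R=1: x+16/75x²=0 ⇒ x=−75/16=-4.6875; min R=1−1/(4·16/75)=-0.1719>−1
Confirm numerically:
  x=-2.767: |R|=0.13366 <1
  x=-2.450: |R|=0.16947 <1
  x=-2.144: |R|=0.16336 <1
  x=-2.036: |R|=0.15167 <1
  x=-5.062: |R|=1.40442 >1
  x=-4.811: |R|=1.12675 >1
  x=-4.787: |R|=1.10161 >1
Stable set (-4.6875, 0).

z∈(-4.6875,0).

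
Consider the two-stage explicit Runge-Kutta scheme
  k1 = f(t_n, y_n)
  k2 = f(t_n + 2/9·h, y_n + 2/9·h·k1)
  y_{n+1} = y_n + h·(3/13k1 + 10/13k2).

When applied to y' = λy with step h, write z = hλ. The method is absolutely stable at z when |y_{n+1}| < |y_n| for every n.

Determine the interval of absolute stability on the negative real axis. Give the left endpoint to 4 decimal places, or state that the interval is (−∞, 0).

(-5.8500, 0).

Test eqn y'=λy, z=hλ:
  k1=λy_n ⇒ h·k1=z·y_n;  k2=λ(1+2/9z)y_n ⇒ h·k2=z(1+2/9z)y_n
  y_{n+1}/y_n = 1 + 3/13z + 10/13z(1+2/9z) = 1 + z + 20/117z²
  so R(z) = 1 + z + 20/117z².

Need |R(x)|<1, x<0.
x=-1.29: |R|=0.0055
R=1: x+20/117x²=0 ⇒ x=−117/20=-5.8500; min R=1−1/(4·20/117)=-0.4625>−1
Confirm numerically:
  x=-5.317: |R|=0.51556 <1
  x=-2.970: |R|=0.46215 <1
  x=-2.845: |R|=0.46141 <1
  x=-2.713: |R|=0.45482 <1
  x=-6.204: |R|=1.37542 >1
  x=-5.950: |R|=1.10171 >1
So |R|<1 on (-5.8500, 0).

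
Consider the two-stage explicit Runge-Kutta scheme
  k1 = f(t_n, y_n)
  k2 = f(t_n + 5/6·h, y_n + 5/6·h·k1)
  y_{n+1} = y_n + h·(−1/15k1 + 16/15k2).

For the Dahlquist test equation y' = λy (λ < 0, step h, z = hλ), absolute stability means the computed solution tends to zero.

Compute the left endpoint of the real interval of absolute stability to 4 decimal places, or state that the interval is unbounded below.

z* = -1.1250.

Test eqn y'=λy, z=hλ:
  k1=λy_n ⇒ h·k1=z·y_n;  k2=λ(1+5/6z)y_n ⇒ h·k2=z(1+5/6z)y_n
  y_{n+1}/y_n = 1 − 1/15z + 16/15z(1+5/6z) = 1 + z + 8/9z²
  R(z) = 1 + z + 8/9z².

Solve |R(x)|<1 on ℝ⁻.
x=-1.01: |R|=0.8968
R=1: x+8/9x²=0 ⇒ x=−9/8=-1.1250; min R=1−1/(4·8/9)=0.7188>−1
Confirm numerically:
  x=-0.913: |R|=0.82795 <1
  x=-0.858: |R|=0.79637 <1
  x=-0.729: |R|=0.74339 <1
  x=-0.582: |R|=0.71909 <1
  x=-1.606: |R|=1.68665 >1
  x=-1.382: |R|=1.31571 >1
  x=-1.176: |R|=1.05331 >1
Interval (-1.1250, 0).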